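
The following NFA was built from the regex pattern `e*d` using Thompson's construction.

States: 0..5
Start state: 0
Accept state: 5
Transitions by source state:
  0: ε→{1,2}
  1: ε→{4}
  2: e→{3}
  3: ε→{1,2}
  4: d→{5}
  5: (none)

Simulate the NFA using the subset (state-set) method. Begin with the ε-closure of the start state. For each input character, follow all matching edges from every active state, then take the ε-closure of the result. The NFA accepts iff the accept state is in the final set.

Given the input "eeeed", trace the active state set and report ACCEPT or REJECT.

Answer: ACCEPT

Trace:
start: ε-closure({0}) = {0,1,2,4}
'e' @ 1: {1,2,3,4}
'e' @ 2: {1,2,3,4}
'e' @ 3: {1,2,3,4}
'e' @ 4: {1,2,3,4}
'd' @ 5: {5}  [accepting]
end set {5} — state 5 in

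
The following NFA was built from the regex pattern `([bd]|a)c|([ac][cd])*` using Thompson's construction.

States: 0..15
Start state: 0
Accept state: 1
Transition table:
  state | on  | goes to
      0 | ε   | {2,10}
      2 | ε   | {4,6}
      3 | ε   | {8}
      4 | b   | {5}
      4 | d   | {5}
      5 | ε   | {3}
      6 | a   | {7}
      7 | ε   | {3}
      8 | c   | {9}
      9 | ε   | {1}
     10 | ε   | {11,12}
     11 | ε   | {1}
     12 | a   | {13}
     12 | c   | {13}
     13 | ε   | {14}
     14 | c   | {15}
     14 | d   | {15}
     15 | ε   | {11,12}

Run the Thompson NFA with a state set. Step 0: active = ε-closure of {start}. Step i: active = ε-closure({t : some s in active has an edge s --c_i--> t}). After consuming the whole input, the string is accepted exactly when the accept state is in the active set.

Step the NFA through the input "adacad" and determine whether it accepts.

Answer: ACCEPT

Derivation:
start: ε-closure({0}) = {0,1,2,4,6,10,11,12}
'a' @ 1: {3,7,8,13,14}
'd' @ 2: {1,11,12,15}  [accepting]
'a' @ 3: {13,14}
'c' @ 4: {1,11,12,15}  [accepting]
'a' @ 5: {13,14}
'd' @ 6: {1,11,12,15}  [accepting]
after full input: {1,11,12,15}  (accept=1 in)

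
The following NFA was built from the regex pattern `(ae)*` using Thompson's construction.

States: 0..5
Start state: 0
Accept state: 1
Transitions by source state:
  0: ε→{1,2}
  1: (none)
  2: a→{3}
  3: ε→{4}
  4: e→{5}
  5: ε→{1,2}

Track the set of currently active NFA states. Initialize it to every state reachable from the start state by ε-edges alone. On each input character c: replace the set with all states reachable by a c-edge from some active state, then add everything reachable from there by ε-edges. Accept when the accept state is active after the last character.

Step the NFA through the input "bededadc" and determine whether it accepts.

start: ε-closure({0}) = {0,1,2}
'b' @ 1: {}  — no active states
rest 'ededadc' ignored (set empty)
after full input: {}  (accept=1 not in)

Answer: REJECT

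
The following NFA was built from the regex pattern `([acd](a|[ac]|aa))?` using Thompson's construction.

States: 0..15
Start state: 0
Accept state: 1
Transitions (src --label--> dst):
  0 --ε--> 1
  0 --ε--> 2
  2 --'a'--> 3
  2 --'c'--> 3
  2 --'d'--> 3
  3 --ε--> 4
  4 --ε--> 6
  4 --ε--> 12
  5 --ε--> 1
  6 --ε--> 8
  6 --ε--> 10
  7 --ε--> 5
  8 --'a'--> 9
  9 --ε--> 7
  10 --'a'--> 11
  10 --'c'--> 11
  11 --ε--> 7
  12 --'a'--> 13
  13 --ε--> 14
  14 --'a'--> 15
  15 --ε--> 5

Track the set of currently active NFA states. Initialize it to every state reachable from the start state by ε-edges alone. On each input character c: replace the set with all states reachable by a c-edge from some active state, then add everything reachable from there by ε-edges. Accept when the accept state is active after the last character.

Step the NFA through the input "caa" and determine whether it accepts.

start: ε-closure({0}) = {0,1,2}
'c' @ 1: {3,4,6,8,10,12}
'a' @ 2: {1,5,7,9,11,13,14}  ✓accept
'a' @ 3: {1,5,15}  ✓accept
end set {1,5,15} — state 1 in

Answer: ACCEPT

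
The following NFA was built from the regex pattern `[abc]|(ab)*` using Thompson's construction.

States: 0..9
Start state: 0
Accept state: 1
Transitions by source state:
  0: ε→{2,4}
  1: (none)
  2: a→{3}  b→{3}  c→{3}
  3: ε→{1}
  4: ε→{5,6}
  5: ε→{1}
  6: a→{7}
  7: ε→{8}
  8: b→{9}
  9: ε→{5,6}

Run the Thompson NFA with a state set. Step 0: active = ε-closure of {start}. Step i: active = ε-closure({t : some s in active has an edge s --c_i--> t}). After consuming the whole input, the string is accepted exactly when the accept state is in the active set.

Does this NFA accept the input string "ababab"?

Answer: ACCEPT

Derivation:
initial (ε-close {0}): {0,1,2,4,5,6}
'a' @ 1: {1,3,7,8}  ✓accept
'b' @ 2: {1,5,6,9}  ✓accept
'a' @ 3: {7,8}
'b' @ 4: {1,5,6,9}  ✓accept
'a' @ 5: {7,8}
'b' @ 6: {1,5,6,9}  ✓accept
final: {1,5,6,9}; accept 1 in set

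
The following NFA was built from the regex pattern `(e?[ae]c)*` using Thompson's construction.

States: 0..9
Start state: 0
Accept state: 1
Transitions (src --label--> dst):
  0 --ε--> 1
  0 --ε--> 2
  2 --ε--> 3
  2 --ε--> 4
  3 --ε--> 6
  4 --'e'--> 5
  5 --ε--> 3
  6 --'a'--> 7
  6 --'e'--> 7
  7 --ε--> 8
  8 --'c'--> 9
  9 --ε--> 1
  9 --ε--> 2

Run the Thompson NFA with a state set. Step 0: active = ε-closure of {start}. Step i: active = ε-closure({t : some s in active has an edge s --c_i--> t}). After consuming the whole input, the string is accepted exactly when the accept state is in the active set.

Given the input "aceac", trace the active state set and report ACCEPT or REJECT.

start: ε-closure({0}) = {0,1,2,3,4,6}
'a' @ 1: {7,8}
'c' @ 2: {1,2,3,4,6,9}  [accepting]
'e' @ 3: {3,5,6,7,8}
'a' @ 4: {7,8}
'c' @ 5: {1,2,3,4,6,9}  [accepting]
final: {1,2,3,4,6,9}; accept 1 in set

Answer: ACCEPT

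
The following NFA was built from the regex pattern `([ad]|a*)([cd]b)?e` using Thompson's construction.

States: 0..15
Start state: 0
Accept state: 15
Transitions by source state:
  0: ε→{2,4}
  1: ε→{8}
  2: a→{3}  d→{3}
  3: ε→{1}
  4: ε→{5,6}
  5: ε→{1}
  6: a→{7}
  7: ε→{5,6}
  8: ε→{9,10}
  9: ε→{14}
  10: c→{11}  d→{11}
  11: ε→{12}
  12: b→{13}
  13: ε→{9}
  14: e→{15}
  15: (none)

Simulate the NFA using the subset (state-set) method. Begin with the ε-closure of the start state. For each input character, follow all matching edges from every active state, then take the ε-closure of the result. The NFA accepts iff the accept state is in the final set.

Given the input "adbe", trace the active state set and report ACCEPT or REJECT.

Answer: ACCEPT

Steps:
S₀ = ε-closure({0}) = {0,1,2,4,5,6,8,9,10,14}
'a' @ 1: {1,3,5,6,7,8,9,10,14}
'd' @ 2: {11,12}
'b' @ 3: {9,13,14}
'e' @ 4: {15}  (accept∈set)
final: {15}; accept 15 in set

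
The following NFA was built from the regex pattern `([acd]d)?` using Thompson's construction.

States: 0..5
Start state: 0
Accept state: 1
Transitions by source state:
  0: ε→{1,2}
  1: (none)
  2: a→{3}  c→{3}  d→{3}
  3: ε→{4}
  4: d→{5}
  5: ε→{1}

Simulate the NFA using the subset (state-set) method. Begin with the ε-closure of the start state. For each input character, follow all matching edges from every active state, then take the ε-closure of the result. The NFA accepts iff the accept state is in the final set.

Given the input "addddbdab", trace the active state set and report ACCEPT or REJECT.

Answer: REJECT

Steps:
initial (ε-close {0}): {0,1,2}
'a' @ 1: {3,4}
'd' @ 2: {1,5}  [accepting]
'd' @ 3: {}  — dead — no transitions
rest 'ddbdab' ignored (set empty)
final: {}; accept 1 not in set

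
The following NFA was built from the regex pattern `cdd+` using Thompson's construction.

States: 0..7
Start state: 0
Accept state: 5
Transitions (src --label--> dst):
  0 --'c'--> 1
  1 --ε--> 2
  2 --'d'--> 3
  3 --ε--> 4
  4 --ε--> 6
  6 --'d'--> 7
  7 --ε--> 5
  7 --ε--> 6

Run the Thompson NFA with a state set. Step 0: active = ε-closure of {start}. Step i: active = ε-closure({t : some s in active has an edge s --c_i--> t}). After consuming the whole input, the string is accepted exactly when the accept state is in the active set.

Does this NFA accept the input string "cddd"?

start: ε-closure({0}) = {0}
'c' @ 1: {1,2}
'd' @ 2: {3,4,6}
'd' @ 3: {5,6,7}  [accepting]
'd' @ 4: {5,6,7}  [accepting]
end set {5,6,7} — state 5 in

Answer: ACCEPT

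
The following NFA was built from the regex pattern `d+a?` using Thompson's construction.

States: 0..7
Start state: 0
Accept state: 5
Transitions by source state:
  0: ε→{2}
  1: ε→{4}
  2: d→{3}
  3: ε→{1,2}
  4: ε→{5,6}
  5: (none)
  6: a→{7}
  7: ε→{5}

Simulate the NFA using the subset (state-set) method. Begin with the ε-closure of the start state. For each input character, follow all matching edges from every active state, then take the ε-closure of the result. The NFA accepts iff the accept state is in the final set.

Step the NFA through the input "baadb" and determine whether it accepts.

Answer: REJECT

Steps:
initial (ε-close {0}): {0,2}
'b' @ 1: {}  — dead — no transitions
rest 'aadb' ignored (set empty)
after full input: {}  (accept=5 not in)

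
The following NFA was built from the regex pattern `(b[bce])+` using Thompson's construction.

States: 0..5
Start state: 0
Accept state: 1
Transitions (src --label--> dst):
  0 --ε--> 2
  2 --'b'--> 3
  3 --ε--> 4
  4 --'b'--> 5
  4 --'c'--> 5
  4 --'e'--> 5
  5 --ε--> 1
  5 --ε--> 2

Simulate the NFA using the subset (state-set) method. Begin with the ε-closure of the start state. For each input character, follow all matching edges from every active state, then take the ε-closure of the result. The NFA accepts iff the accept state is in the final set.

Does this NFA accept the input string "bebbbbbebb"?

Answer: ACCEPT

Trace:
S₀ = ε-closure({0}) = {0,2}
'b' @ 1: {3,4}
'e' @ 2: {1,2,5}  ✓accept
'b' @ 3: {3,4}
'b' @ 4: {1,2,5}  ✓accept
'b' @ 5: {3,4}
'b' @ 6: {1,2,5}  ✓accept
'b' @ 7: {3,4}
'e' @ 8: {1,2,5}  ✓accept
'b' @ 9: {3,4}
'b' @ 10: {1,2,5}  ✓accept
after full input: {1,2,5}  (accept=1 in)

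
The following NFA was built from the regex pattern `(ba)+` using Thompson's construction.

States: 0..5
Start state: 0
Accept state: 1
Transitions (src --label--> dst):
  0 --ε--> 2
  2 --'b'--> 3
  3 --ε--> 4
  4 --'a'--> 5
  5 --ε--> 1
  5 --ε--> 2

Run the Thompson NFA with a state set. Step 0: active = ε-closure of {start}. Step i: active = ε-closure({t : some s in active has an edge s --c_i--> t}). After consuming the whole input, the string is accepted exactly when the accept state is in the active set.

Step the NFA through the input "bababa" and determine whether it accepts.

S₀ = ε-closure({0}) = {0,2}
'b' @ 1: {3,4}
'a' @ 2: {1,2,5}  (accept∈set)
'b' @ 3: {3,4}
'a' @ 4: {1,2,5}  (accept∈set)
'b' @ 5: {3,4}
'a' @ 6: {1,2,5}  (accept∈set)
final: {1,2,5}; accept 1 in set

Answer: ACCEPT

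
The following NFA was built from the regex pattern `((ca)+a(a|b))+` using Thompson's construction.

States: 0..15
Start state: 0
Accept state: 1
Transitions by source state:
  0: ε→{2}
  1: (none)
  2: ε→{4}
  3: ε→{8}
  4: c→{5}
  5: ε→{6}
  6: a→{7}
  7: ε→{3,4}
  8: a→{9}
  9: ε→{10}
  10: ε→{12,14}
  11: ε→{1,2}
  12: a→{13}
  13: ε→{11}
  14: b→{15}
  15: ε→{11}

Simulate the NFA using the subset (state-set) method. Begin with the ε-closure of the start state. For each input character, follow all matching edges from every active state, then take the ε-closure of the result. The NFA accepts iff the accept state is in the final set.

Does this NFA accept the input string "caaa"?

Answer: ACCEPT

Trace:
S₀ = ε-closure({0}) = {0,2,4}
'c' @ 1: {5,6}
'a' @ 2: {3,4,7,8}
'a' @ 3: {9,10,12,14}
'a' @ 4: {1,2,4,11,13}  (accept∈set)
after full input: {1,2,4,11,13}  (accept=1 in)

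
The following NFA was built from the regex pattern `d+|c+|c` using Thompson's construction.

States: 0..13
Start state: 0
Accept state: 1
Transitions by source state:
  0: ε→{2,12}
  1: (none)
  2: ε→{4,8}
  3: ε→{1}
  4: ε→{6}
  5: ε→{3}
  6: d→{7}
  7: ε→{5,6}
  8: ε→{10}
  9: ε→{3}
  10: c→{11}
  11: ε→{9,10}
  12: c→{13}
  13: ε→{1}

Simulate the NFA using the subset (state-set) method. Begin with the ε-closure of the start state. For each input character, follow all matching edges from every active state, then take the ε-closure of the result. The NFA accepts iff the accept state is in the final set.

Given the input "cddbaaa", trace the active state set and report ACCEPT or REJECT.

initial (ε-close {0}): {0,2,4,6,8,10,12}
'c' @ 1: {1,3,9,10,11,13}  [accepting]
'd' @ 2: {}  — dead — no transitions
rest 'dbaaa' ignored (set empty)
after full input: {}  (accept=1 not in)

Answer: REJECT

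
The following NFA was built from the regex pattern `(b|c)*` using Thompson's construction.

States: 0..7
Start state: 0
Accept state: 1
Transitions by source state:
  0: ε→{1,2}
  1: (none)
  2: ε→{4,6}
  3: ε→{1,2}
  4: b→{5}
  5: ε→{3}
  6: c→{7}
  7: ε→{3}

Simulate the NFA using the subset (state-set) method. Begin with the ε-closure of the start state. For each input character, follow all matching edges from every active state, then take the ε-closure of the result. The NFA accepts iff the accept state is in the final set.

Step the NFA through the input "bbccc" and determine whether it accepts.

S₀ = ε-closure({0}) = {0,1,2,4,6}
'b' @ 1: {1,2,3,4,5,6}  [accepting]
'b' @ 2: {1,2,3,4,5,6}  [accepting]
'c' @ 3: {1,2,3,4,6,7}  [accepting]
'c' @ 4: {1,2,3,4,6,7}  [accepting]
'c' @ 5: {1,2,3,4,6,7}  [accepting]
end set {1,2,3,4,6,7} — state 1 in

Answer: ACCEPT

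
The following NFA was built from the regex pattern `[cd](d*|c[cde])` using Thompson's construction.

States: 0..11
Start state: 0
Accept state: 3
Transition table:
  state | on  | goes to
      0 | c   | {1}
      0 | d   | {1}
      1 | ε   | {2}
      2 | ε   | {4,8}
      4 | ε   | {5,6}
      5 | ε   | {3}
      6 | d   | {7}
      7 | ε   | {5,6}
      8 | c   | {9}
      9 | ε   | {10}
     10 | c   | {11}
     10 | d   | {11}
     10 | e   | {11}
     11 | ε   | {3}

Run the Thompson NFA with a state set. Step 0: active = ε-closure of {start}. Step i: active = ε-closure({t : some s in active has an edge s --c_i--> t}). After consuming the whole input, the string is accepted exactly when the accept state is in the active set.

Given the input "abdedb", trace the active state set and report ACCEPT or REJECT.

Answer: REJECT

Trace:
S₀ = ε-closure({0}) = {0}
'a' @ 1: {}  — no active states
rest 'bdedb' ignored (set empty)
after full input: {}  (accept=3 not in)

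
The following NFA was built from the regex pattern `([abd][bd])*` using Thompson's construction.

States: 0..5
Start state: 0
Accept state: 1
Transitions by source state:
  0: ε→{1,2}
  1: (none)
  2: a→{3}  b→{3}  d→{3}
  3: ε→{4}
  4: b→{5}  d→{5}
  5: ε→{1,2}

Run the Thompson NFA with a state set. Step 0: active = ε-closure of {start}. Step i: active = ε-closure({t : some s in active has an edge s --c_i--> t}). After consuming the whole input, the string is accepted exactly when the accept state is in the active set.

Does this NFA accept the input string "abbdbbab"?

start: ε-closure({0}) = {0,1,2}
'a' @ 1: {3,4}
'b' @ 2: {1,2,5}  (accept∈set)
'b' @ 3: {3,4}
'd' @ 4: {1,2,5}  (accept∈set)
'b' @ 5: {3,4}
'b' @ 6: {1,2,5}  (accept∈set)
'a' @ 7: {3,4}
'b' @ 8: {1,2,5}  (accept∈set)
end set {1,2,5} — state 1 in

Answer: ACCEPT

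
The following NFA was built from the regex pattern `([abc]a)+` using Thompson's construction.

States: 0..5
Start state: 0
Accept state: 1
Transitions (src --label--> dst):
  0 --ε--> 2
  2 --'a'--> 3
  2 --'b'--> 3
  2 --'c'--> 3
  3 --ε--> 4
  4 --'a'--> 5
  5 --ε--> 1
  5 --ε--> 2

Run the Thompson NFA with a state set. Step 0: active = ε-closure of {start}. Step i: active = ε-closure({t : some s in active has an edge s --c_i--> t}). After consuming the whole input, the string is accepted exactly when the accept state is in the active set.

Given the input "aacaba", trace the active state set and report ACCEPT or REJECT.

Answer: ACCEPT

Steps:
start: ε-closure({0}) = {0,2}
'a' @ 1: {3,4}
'a' @ 2: {1,2,5}  (accept∈set)
'c' @ 3: {3,4}
'a' @ 4: {1,2,5}  (accept∈set)
'b' @ 5: {3,4}
'a' @ 6: {1,2,5}  (accept∈set)
final: {1,2,5}; accept 1 in set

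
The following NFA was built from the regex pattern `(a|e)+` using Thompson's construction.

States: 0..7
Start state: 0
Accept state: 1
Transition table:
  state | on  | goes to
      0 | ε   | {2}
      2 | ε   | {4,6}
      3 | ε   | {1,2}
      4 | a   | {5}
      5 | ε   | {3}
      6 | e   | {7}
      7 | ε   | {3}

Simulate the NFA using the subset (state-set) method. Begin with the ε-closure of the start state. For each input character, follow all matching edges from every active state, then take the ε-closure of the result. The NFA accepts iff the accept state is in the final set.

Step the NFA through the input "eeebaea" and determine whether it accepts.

S₀ = ε-closure({0}) = {0,2,4,6}
'e' @ 1: {1,2,3,4,6,7}  ✓accept
'e' @ 2: {1,2,3,4,6,7}  ✓accept
'e' @ 3: {1,2,3,4,6,7}  ✓accept
'b' @ 4: {}  — state set empty
rest 'aea' ignored (set empty)
after full input: {}  (accept=1 not in)

Answer: REJECT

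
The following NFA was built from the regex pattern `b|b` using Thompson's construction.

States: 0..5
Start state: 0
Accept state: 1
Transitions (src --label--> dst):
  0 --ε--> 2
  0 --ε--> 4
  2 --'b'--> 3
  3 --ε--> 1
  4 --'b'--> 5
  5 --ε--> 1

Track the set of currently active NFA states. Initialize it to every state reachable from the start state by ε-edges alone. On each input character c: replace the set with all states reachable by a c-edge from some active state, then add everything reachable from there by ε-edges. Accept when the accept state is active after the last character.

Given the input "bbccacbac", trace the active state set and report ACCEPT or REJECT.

Answer: REJECT

Trace:
start: ε-closure({0}) = {0,2,4}
'b' @ 1: {1,3,5}  ✓accept
'b' @ 2: {}  — state set empty
rest 'ccacbac' ignored (set empty)
end set {} — state 1 not in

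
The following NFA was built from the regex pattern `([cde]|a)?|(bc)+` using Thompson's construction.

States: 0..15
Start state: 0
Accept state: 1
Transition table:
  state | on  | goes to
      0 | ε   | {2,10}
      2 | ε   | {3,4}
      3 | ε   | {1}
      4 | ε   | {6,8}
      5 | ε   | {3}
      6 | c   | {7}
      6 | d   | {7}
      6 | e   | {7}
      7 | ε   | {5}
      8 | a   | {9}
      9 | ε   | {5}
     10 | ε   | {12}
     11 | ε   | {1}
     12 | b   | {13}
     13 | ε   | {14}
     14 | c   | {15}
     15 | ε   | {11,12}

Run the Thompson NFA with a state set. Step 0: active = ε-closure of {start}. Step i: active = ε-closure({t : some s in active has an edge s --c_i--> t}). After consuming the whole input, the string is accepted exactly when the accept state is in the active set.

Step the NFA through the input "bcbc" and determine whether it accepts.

initial (ε-close {0}): {0,1,2,3,4,6,8,10,12}
'b' @ 1: {13,14}
'c' @ 2: {1,11,12,15}  (accept∈set)
'b' @ 3: {13,14}
'c' @ 4: {1,11,12,15}  (accept∈set)
end set {1,11,12,15} — state 1 in

Answer: ACCEPT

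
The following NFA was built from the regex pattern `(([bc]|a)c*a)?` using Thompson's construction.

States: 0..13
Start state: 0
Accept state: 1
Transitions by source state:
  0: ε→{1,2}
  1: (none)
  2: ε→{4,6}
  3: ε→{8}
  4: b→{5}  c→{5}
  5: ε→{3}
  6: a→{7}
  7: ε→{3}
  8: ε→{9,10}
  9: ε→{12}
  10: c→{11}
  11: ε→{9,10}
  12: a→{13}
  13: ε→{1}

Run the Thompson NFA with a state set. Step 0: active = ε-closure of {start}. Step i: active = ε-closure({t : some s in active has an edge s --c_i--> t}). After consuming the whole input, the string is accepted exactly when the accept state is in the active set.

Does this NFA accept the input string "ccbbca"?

Answer: REJECT

Derivation:
initial (ε-close {0}): {0,1,2,4,6}
'c' @ 1: {3,5,8,9,10,12}
'c' @ 2: {9,10,11,12}
'b' @ 3: {}  — dead — no transitions
rest 'bca' ignored (set empty)
final: {}; accept 1 not in set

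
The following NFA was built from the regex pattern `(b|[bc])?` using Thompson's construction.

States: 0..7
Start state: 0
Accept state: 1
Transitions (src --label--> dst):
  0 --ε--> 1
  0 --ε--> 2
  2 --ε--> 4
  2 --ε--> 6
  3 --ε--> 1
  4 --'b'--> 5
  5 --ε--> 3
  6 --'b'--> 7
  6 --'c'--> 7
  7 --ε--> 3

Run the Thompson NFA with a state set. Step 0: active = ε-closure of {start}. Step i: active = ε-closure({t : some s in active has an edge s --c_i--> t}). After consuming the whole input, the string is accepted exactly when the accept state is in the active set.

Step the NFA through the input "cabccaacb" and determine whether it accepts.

start: ε-closure({0}) = {0,1,2,4,6}
'c' @ 1: {1,3,7}  (accept∈set)
'a' @ 2: {}  — state set empty
rest 'bccaacb' ignored (set empty)
after full input: {}  (accept=1 not in)

Answer: REJECT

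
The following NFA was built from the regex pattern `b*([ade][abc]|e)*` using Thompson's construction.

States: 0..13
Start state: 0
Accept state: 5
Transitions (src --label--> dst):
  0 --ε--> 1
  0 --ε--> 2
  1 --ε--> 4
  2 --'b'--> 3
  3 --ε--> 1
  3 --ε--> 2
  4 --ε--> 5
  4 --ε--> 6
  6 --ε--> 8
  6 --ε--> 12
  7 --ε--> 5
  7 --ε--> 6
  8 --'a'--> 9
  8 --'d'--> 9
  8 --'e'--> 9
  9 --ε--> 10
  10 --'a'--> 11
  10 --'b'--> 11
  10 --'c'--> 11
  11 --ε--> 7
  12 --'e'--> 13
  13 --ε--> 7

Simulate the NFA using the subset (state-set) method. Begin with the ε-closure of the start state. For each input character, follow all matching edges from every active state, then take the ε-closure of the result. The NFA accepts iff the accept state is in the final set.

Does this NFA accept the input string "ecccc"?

initial (ε-close {0}): {0,1,2,4,5,6,8,12}
'e' @ 1: {5,6,7,8,9,10,12,13}  [accepting]
'c' @ 2: {5,6,7,8,11,12}  [accepting]
'c' @ 3: {}  — state set empty
rest 'cc' ignored (set empty)
after full input: {}  (accept=5 not in)

Answer: REJECT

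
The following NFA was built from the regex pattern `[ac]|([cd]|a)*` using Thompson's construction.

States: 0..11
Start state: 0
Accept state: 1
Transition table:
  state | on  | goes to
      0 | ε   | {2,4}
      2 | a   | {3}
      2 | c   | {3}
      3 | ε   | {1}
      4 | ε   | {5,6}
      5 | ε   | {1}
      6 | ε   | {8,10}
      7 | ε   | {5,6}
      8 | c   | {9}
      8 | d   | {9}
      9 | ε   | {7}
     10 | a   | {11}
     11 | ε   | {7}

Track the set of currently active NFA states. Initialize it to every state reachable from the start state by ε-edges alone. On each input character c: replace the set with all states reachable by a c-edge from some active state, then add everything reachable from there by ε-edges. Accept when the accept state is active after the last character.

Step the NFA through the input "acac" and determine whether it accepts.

Answer: ACCEPT

Derivation:
S₀ = ε-closure({0}) = {0,1,2,4,5,6,8,10}
'a' @ 1: {1,3,5,6,7,8,10,11}  (accept∈set)
'c' @ 2: {1,5,6,7,8,9,10}  (accept∈set)
'a' @ 3: {1,5,6,7,8,10,11}  (accept∈set)
'c' @ 4: {1,5,6,7,8,9,10}  (accept∈set)
end set {1,5,6,7,8,9,10} — state 1 in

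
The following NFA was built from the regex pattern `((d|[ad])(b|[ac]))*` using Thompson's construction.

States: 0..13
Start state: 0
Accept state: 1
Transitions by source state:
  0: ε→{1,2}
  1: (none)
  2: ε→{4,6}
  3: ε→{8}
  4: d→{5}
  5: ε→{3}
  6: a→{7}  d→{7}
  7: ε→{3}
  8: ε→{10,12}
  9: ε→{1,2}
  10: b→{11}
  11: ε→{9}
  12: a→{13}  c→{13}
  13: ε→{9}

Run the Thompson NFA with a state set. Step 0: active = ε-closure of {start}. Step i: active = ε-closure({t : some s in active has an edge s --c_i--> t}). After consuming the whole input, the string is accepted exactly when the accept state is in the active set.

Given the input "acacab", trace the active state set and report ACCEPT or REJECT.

start: ε-closure({0}) = {0,1,2,4,6}
'a' @ 1: {3,7,8,10,12}
'c' @ 2: {1,2,4,6,9,13}  ✓accept
'a' @ 3: {3,7,8,10,12}
'c' @ 4: {1,2,4,6,9,13}  ✓accept
'a' @ 5: {3,7,8,10,12}
'b' @ 6: {1,2,4,6,9,11}  ✓accept
end set {1,2,4,6,9,11} — state 1 in

Answer: ACCEPT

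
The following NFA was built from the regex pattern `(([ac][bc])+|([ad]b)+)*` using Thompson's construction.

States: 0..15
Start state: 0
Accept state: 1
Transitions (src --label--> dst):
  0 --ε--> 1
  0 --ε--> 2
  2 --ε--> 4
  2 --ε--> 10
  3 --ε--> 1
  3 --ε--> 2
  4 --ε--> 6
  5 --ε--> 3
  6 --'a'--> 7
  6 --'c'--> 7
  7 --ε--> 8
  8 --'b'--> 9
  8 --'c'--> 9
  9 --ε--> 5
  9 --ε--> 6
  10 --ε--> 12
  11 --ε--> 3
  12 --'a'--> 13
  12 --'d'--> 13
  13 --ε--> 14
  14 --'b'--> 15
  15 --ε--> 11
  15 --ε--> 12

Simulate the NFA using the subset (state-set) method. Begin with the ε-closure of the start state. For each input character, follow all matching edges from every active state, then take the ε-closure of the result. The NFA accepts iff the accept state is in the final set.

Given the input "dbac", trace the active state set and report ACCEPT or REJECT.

start: ε-closure({0}) = {0,1,2,4,6,10,12}
'd' @ 1: {13,14}
'b' @ 2: {1,2,3,4,6,10,11,12,15}  ✓accept
'a' @ 3: {7,8,13,14}
'c' @ 4: {1,2,3,4,5,6,9,10,12}  ✓accept
end set {1,2,3,4,5,6,9,10,12} — state 1 in

Answer: ACCEPT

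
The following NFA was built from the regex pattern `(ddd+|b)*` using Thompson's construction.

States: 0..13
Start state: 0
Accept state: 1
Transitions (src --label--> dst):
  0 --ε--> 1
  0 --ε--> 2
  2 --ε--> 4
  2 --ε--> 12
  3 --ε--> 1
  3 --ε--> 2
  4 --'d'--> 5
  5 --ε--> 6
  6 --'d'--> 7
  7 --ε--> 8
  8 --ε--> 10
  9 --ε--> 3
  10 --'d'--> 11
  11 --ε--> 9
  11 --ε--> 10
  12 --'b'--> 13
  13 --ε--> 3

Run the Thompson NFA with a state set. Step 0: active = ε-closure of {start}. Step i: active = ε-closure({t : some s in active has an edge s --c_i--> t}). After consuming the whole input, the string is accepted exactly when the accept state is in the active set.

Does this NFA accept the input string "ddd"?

Answer: ACCEPT

Steps:
S₀ = ε-closure({0}) = {0,1,2,4,12}
'd' @ 1: {5,6}
'd' @ 2: {7,8,10}
'd' @ 3: {1,2,3,4,9,10,11,12}  (accept∈set)
end set {1,2,3,4,9,10,11,12} — state 1 in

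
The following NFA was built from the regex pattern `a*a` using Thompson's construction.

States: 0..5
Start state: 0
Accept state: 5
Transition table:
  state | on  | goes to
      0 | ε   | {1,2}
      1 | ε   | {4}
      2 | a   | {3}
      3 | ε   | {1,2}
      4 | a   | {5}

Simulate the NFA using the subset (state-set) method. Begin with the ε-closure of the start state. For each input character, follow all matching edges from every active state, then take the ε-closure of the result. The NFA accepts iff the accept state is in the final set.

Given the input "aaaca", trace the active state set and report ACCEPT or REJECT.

Answer: REJECT

Trace:
initial (ε-close {0}): {0,1,2,4}
'a' @ 1: {1,2,3,4,5}  ✓accept
'a' @ 2: {1,2,3,4,5}  ✓accept
'a' @ 3: {1,2,3,4,5}  ✓accept
'c' @ 4: {}  — dead — no transitions
rest 'a' ignored (set empty)
after full input: {}  (accept=5 not in)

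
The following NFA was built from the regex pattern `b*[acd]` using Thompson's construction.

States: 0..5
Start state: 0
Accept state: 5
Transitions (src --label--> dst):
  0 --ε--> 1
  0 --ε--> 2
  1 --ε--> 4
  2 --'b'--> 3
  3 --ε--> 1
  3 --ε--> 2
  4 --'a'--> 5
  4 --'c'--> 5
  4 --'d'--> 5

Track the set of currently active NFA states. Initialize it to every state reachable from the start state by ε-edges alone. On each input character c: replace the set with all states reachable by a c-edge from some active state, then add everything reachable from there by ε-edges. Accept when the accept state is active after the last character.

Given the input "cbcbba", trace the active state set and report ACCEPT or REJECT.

initial (ε-close {0}): {0,1,2,4}
'c' @ 1: {5}  (accept∈set)
'b' @ 2: {}  — state set empty
rest 'cbba' ignored (set empty)
after full input: {}  (accept=5 not in)

Answer: REJECT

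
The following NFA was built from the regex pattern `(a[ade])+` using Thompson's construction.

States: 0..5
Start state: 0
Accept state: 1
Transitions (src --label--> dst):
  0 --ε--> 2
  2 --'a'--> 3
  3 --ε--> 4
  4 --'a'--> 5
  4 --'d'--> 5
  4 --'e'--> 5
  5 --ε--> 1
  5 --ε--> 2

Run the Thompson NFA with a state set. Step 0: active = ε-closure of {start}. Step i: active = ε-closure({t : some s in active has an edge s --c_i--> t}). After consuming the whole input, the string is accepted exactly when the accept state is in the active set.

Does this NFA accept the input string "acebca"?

Answer: REJECT

Steps:
start: ε-closure({0}) = {0,2}
'a' @ 1: {3,4}
'c' @ 2: {}  — dead — no transitions
rest 'ebca' ignored (set empty)
final: {}; accept 1 not in set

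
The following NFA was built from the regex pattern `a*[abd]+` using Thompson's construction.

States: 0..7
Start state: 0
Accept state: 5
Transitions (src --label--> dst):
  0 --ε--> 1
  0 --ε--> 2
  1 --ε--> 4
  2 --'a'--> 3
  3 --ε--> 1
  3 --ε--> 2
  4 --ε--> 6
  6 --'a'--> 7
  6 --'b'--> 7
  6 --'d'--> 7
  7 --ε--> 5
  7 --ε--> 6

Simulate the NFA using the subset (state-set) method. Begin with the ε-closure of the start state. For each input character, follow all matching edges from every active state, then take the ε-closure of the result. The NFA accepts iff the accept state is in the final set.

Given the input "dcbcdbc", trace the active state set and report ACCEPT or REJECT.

Answer: REJECT

Derivation:
start: ε-closure({0}) = {0,1,2,4,6}
'd' @ 1: {5,6,7}  ✓accept
'c' @ 2: {}  — dead — no transitions
rest 'bcdbc' ignored (set empty)
final: {}; accept 5 not in set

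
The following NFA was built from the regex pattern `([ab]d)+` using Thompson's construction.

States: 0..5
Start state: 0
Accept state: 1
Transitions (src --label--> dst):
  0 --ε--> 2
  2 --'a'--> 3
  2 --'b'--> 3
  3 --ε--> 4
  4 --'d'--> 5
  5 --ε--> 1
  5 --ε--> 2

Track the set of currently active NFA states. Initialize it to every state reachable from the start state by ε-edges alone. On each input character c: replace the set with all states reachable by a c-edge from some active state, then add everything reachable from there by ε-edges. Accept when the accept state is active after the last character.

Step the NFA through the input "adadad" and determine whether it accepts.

start: ε-closure({0}) = {0,2}
'a' @ 1: {3,4}
'd' @ 2: {1,2,5}  (accept∈set)
'a' @ 3: {3,4}
'd' @ 4: {1,2,5}  (accept∈set)
'a' @ 5: {3,4}
'd' @ 6: {1,2,5}  (accept∈set)
end set {1,2,5} — state 1 in

Answer: ACCEPT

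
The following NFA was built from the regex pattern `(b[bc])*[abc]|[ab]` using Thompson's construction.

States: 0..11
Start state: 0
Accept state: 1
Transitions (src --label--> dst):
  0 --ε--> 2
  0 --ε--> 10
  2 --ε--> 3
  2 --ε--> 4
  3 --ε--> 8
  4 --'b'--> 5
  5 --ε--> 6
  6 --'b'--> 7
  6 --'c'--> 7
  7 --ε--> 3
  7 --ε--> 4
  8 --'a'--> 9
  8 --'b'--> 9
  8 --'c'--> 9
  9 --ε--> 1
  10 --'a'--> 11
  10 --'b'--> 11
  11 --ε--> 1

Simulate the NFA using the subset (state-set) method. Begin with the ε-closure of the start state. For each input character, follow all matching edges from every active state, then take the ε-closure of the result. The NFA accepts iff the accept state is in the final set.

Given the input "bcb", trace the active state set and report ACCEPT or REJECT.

Answer: ACCEPT

Trace:
initial (ε-close {0}): {0,2,3,4,8,10}
'b' @ 1: {1,5,6,9,11}  [accepting]
'c' @ 2: {3,4,7,8}
'b' @ 3: {1,5,6,9}  [accepting]
final: {1,5,6,9}; accept 1 in set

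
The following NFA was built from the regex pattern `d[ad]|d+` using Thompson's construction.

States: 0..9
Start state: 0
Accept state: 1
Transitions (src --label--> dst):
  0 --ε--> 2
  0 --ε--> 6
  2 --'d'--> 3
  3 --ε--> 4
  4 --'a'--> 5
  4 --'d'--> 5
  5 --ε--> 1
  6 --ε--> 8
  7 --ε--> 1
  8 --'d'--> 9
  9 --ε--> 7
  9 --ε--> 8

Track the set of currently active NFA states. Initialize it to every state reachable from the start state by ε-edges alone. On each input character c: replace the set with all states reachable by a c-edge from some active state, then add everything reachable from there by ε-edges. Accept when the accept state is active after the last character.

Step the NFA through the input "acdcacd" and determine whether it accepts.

start: ε-closure({0}) = {0,2,6,8}
'a' @ 1: {}  — state set empty
rest 'cdcacd' ignored (set empty)
after full input: {}  (accept=1 not in)

Answer: REJECT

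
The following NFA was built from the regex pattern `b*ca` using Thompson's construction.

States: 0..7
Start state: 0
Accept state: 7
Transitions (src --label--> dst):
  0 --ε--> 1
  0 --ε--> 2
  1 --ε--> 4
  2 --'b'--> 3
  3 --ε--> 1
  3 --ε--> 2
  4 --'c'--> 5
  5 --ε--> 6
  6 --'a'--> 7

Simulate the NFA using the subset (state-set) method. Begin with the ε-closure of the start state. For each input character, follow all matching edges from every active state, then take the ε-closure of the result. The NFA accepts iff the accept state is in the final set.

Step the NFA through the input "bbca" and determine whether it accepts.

initial (ε-close {0}): {0,1,2,4}
'b' @ 1: {1,2,3,4}
'b' @ 2: {1,2,3,4}
'c' @ 3: {5,6}
'a' @ 4: {7}  [accepting]
final: {7}; accept 7 in set

Answer: ACCEPT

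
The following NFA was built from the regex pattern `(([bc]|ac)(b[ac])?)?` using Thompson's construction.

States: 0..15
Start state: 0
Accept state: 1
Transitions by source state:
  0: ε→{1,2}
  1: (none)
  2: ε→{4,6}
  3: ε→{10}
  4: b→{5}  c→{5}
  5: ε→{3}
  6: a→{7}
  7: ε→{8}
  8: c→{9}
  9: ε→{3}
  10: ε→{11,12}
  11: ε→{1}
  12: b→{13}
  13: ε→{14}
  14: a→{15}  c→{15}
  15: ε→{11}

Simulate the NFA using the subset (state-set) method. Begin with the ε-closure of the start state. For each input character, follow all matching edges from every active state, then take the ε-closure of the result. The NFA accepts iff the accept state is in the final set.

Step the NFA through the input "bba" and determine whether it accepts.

S₀ = ε-closure({0}) = {0,1,2,4,6}
'b' @ 1: {1,3,5,10,11,12}  ✓accept
'b' @ 2: {13,14}
'a' @ 3: {1,11,15}  ✓accept
final: {1,11,15}; accept 1 in set

Answer: ACCEPT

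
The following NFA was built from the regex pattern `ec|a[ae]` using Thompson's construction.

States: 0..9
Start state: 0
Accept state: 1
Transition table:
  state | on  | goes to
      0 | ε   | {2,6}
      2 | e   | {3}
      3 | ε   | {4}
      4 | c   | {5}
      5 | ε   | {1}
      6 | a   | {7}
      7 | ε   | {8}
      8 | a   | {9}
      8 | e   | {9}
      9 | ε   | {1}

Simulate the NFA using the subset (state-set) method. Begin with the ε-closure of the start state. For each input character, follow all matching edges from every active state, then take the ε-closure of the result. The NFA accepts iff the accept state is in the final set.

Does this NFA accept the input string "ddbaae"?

Answer: REJECT

Trace:
initial (ε-close {0}): {0,2,6}
'd' @ 1: {}  — dead — no transitions
rest 'dbaae' ignored (set empty)
after full input: {}  (accept=1 not in)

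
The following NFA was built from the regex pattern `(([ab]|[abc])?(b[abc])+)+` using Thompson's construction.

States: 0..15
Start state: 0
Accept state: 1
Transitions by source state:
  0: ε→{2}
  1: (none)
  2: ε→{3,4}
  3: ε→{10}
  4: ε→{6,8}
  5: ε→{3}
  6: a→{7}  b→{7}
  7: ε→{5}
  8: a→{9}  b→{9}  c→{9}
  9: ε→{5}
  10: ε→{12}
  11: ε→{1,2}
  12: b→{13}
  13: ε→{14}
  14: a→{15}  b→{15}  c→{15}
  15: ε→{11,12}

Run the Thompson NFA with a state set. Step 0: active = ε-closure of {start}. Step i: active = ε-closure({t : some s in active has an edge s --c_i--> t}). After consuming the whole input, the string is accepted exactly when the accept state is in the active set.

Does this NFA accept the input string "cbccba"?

Answer: ACCEPT

Steps:
start: ε-closure({0}) = {0,2,3,4,6,8,10,12}
'c' @ 1: {3,5,9,10,12}
'b' @ 2: {13,14}
'c' @ 3: {1,2,3,4,6,8,10,11,12,15}  [accepting]
'c' @ 4: {3,5,9,10,12}
'b' @ 5: {13,14}
'a' @ 6: {1,2,3,4,6,8,10,11,12,15}  [accepting]
final: {1,2,3,4,6,8,10,11,12,15}; accept 1 in set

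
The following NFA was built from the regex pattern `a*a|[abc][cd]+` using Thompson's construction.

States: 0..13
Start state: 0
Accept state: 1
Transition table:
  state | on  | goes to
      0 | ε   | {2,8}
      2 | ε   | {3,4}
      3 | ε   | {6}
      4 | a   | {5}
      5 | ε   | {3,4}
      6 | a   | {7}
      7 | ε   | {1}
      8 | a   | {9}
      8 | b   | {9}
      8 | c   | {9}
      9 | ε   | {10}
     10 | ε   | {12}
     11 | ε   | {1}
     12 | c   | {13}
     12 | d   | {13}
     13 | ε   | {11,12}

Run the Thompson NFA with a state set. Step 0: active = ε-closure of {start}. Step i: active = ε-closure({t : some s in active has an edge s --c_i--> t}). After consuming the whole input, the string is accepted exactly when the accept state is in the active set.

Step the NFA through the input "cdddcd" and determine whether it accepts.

S₀ = ε-closure({0}) = {0,2,3,4,6,8}
'c' @ 1: {9,10,12}
'd' @ 2: {1,11,12,13}  (accept∈set)
'd' @ 3: {1,11,12,13}  (accept∈set)
'd' @ 4: {1,11,12,13}  (accept∈set)
'c' @ 5: {1,11,12,13}  (accept∈set)
'd' @ 6: {1,11,12,13}  (accept∈set)
end set {1,11,12,13} — state 1 in

Answer: ACCEPT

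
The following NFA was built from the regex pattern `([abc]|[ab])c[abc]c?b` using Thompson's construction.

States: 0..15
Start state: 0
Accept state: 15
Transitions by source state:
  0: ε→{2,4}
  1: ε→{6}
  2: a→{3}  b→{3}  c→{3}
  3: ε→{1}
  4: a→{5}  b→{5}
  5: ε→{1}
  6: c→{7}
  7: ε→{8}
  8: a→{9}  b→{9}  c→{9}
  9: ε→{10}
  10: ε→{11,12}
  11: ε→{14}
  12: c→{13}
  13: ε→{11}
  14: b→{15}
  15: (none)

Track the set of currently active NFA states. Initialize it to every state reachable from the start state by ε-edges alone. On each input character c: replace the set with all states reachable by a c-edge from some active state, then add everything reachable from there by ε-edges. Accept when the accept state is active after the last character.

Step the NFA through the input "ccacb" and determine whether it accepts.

S₀ = ε-closure({0}) = {0,2,4}
'c' @ 1: {1,3,6}
'c' @ 2: {7,8}
'a' @ 3: {9,10,11,12,14}
'c' @ 4: {11,13,14}
'b' @ 5: {15}  [accepting]
final: {15}; accept 15 in set

Answer: ACCEPT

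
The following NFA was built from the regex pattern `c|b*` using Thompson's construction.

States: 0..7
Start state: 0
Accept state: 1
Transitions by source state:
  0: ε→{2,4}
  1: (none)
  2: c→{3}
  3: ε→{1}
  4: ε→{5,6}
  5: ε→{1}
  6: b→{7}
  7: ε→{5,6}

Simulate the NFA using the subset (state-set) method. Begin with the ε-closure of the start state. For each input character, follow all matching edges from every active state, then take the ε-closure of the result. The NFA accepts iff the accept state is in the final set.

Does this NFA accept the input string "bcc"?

start: ε-closure({0}) = {0,1,2,4,5,6}
'b' @ 1: {1,5,6,7}  (accept∈set)
'c' @ 2: {}  — dead — no transitions
rest 'c' ignored (set empty)
final: {}; accept 1 not in set

Answer: REJECT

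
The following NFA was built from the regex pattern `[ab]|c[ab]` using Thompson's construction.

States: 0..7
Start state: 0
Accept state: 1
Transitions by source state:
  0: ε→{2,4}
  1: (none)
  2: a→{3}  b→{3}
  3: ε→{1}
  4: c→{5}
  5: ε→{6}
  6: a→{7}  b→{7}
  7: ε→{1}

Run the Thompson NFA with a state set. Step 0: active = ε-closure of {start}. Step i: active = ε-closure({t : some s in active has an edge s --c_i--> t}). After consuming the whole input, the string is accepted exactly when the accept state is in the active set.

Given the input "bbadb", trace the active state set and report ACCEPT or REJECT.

initial (ε-close {0}): {0,2,4}
'b' @ 1: {1,3}  [accepting]
'b' @ 2: {}  — state set empty
rest 'adb' ignored (set empty)
end set {} — state 1 not in

Answer: REJECT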